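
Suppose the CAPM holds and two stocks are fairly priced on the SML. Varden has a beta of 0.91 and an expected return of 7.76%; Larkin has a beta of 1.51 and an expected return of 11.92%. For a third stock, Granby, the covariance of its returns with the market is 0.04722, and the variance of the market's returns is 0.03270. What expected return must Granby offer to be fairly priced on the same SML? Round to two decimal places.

MRP = (11.92% − 7.76%) / (1.51 − 0.91) = 6.9333%
R_f = 7.76% − 0.91 × 6.9333% = 1.4507%
β_Granby = Cov / Var(R_m) = 0.04722 / 0.03270 = 1.4440
E(R_Granby) = R_f + β × MRP = 1.4507% + 1.4440 × 6.9333% = 11.46%

11.46%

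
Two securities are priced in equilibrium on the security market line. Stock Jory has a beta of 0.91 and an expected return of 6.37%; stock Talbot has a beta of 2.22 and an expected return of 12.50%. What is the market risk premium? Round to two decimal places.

4.68%

Both satisfy E(R) = R_f + β·MRP, so the slope of the SML is
MRP = (12.50% − 6.37%) / (2.22 − 0.91) = 6.13% / 1.31 = 4.6794%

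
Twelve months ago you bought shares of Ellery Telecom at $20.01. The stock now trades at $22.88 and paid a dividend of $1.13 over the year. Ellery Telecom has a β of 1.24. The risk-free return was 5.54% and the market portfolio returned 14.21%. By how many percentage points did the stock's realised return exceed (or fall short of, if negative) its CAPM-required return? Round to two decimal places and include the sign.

Realised HPR = (P1 + D1 − P0) / P0 = (22.88 + 1.13 − 20.01) / 20.01 = 4.00 / 20.01 = 19.9900%
MRP = 14.21% − 5.54% = 8.67%
CAPM required = R_f + β·MRP = 5.54% + 1.24 × 8.67% = 16.2908%
α = realised − required = 19.9900% − 16.2908% = +3.70%

+3.70%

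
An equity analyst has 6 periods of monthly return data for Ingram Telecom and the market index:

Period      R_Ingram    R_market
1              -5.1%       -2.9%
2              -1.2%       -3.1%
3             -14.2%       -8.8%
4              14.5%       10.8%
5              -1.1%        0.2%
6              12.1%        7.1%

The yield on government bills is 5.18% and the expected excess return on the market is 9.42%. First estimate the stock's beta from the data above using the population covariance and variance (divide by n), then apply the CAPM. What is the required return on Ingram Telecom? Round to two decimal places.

19.02%

Mean R_i = (-5.1 − 1.2 − 14.2 + 14.5 − 1.1 + 12.1) / 6 = 0.8333%
Mean R_m = (-2.9 − 3.1 − 8.8 + 10.8 + 0.2 + 7.1) / 6 = 0.5500%
Σ(R_i − R̄_i)(R_m − R̄_m) = 383.0100  ⇒  Cov = 383.0100 / 6 = 63.8350
Σ(R_m − R̄_m)² = 260.7350  ⇒  Var(R_m) = 260.7350 / 6 = 43.4558
β = Cov / Var(R_m) = 63.8350 / 43.4558 = 1.4690
E(R) = R_f + β × MRP = 5.18% + 1.4690 × 9.42% = 19.02%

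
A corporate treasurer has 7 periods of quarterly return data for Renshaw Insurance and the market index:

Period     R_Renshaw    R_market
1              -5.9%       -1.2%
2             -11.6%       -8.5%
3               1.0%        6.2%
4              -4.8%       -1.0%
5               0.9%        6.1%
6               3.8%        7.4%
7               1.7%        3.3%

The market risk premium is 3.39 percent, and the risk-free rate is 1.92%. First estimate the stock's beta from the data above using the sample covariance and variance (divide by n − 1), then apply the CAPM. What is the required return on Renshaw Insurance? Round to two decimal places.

5.10%

Mean R_i = (-5.9 − 11.6 + 1.0 − 4.8 + 0.9 + 3.8 + 1.7) / 7 = -2.1286%
Mean R_m = (-1.2 − 8.5 + 6.2 − 1.0 + 6.1 + 7.4 + 3.3) / 7 = 1.7571%
Σ(R_i − R̄_i)(R_m − R̄_m) = 182.0814  ⇒  Cov = 182.0814 / 6 = 30.3469
Σ(R_m − R̄_m)² = 194.3771  ⇒  Var(R_m) = 194.3771 / 6 = 32.3962
β = Cov / Var(R_m) = 30.3469 / 32.3962 = 0.9367
E(R) = R_f + β × MRP = 1.92% + 0.9367 × 3.39% = 5.10%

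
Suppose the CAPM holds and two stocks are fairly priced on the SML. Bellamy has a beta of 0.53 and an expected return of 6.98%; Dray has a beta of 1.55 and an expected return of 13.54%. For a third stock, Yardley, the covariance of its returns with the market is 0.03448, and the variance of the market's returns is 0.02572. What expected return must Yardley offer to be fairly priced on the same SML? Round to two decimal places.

MRP = (13.54% − 6.98%) / (1.55 − 0.53) = 6.4314%
R_f = 6.98% − 0.53 × 6.4314% = 3.5714%
β_Yardley = Cov / Var(R_m) = 0.03448 / 0.02572 = 1.3406
E(R_Yardley) = R_f + β × MRP = 3.5714% + 1.3406 × 6.4314% = 12.19%

12.19%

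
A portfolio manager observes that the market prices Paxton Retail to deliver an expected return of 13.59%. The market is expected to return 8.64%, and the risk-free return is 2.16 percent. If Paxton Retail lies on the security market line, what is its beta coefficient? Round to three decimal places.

1.764

MRP = 8.64% − 2.16% = 6.48%
β = (E(R) − R_f) / MRP = (13.59% − 2.16%) / 6.48% = 11.43% / 6.48% = 1.764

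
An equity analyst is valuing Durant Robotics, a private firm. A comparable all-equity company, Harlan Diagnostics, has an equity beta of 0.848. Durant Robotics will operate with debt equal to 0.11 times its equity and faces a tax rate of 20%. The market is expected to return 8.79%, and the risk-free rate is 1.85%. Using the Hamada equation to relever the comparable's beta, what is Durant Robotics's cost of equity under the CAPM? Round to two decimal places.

β_L = β_U × [1 + (1 − t)(D/E)] = 0.848 × [1 + (1 − 0.20) × 0.11]
    = 0.848 × [1 + 0.80 × 0.11] = 0.848 × 1.0880 = 0.9226
MRP = 8.79% − 1.85% = 6.94%
E(R) = R_f + β_L × MRP = 1.85% + 0.9226 × 6.94% = 8.25%

8.25%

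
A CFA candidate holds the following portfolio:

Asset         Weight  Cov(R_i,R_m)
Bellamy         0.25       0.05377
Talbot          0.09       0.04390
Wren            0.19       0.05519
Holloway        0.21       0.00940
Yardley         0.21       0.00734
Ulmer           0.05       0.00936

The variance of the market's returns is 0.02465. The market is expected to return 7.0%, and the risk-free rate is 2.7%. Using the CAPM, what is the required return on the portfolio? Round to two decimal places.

β_Bellamy = 0.05377 / 0.02465 = 2.1813
β_Talbot = 0.04390 / 0.02465 = 1.7809
β_Wren = 0.05519 / 0.02465 = 2.2389
β_Holloway = 0.00940 / 0.02465 = 0.3813
β_Yardley = 0.00734 / 0.02465 = 0.2978
β_Ulmer = 0.00936 / 0.02465 = 0.3797
β_P = Σ w_i β_i = 0.25×2.1813 + 0.09×1.7809 + 0.19×2.2389 + 0.21×0.3813 + 0.21×0.2978 + 0.05×0.3797 = 1.2926
MRP = 7.0% − 2.7% = 4.30%
E(R_P) = R_f + β_P × MRP = 2.7% + 1.2926 × 4.3% = 8.26%

8.26%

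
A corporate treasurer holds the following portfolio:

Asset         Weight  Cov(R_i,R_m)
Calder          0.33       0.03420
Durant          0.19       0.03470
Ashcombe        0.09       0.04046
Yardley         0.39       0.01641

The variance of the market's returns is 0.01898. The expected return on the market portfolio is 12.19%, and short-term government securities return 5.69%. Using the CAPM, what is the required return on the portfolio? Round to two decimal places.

15.25%

β_Calder = 0.03420 / 0.01898 = 1.8019
β_Durant = 0.03470 / 0.01898 = 1.8282
β_Ashcombe = 0.04046 / 0.01898 = 2.1317
β_Yardley = 0.01641 / 0.01898 = 0.8646
β_P = Σ w_i β_i = 0.33×1.8019 + 0.19×1.8282 + 0.09×2.1317 + 0.39×0.8646 = 1.4710
MRP = 12.19% − 5.69% = 6.50%
E(R_P) = R_f + β_P × MRP = 5.69% + 1.4710 × 6.50% = 15.25%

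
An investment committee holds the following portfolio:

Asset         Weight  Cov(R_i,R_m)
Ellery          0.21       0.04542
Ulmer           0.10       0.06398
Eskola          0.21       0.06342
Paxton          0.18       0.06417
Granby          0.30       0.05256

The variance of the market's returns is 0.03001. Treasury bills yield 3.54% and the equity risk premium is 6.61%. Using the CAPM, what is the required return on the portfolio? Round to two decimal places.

β_Ellery = 0.04542 / 0.03001 = 1.5135
β_Ulmer = 0.06398 / 0.03001 = 2.1320
β_Eskola = 0.06342 / 0.03001 = 2.1133
β_Paxton = 0.06417 / 0.03001 = 2.1383
β_Granby = 0.05256 / 0.03001 = 1.7514
β_P = Σ w_i β_i = 0.21×1.5135 + 0.10×2.1320 + 0.21×2.1133 + 0.18×2.1383 + 0.30×1.7514 = 1.8851
E(R_P) = R_f + β_P × MRP = 3.54% + 1.8851 × 6.61% = 16.00%

16.00%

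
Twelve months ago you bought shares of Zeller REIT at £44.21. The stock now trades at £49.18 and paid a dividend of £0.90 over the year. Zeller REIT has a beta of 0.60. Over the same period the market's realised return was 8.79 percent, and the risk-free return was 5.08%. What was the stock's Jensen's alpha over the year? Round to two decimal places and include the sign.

Realised HPR = (P1 + D1 − P0) / P0 = (49.18 + 0.90 − 44.21) / 44.21 = 5.87 / 44.21 = 13.2775%
MRP = 8.79% − 5.08% = 3.71%
CAPM required = R_f + β·MRP = 5.08% + 0.60 × 3.71% = 7.3060%
α = realised − required = 13.2775% − 7.3060% = +5.97%

+5.97%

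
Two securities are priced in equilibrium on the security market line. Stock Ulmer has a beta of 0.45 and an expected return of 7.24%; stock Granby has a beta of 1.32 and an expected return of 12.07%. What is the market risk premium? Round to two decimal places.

5.55%

Both satisfy E(R) = R_f + β·MRP, so the slope of the SML is
MRP = (12.07% − 7.24%) / (1.32 − 0.45) = 4.83% / 0.87 = 5.5517%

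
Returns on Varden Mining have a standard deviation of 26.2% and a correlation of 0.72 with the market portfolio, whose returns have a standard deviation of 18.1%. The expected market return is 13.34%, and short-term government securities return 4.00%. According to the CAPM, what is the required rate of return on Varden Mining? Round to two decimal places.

13.73%

β = ρ × σ_i / σ_m = 0.72 × 26.2% / 18.1% = 1.0422
MRP = 13.34% − 4.00% = 9.34%
E(R) = 4.00% + 1.0422 × 9.34% = 13.73%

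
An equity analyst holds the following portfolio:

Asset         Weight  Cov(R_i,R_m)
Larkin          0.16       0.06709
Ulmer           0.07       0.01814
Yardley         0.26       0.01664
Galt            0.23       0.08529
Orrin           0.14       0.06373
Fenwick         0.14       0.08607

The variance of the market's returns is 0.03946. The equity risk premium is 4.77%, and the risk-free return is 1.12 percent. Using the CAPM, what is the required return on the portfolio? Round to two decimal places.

β_Larkin = 0.06709 / 0.03946 = 1.7002
β_Ulmer = 0.01814 / 0.03946 = 0.4597
β_Yardley = 0.01664 / 0.03946 = 0.4217
β_Galt = 0.08529 / 0.03946 = 2.1614
β_Orrin = 0.06373 / 0.03946 = 1.6151
β_Fenwick = 0.08607 / 0.03946 = 2.1812
β_P = Σ w_i β_i = 0.16×1.7002 + 0.07×0.4597 + 0.26×0.4217 + 0.23×2.1614 + 0.14×1.6151 + 0.14×2.1812 = 1.4425
E(R_P) = R_f + β_P × MRP = 1.12% + 1.4425 × 4.77% = 8.00%

8.00%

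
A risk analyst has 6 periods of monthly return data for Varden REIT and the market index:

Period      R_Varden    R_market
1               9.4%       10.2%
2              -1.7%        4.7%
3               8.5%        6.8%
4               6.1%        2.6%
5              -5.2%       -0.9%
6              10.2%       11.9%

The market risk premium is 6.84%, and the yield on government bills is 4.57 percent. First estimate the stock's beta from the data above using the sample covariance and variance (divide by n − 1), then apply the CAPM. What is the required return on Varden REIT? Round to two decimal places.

Mean R_i = (9.4 − 1.7 + 8.5 + 6.1 − 5.2 + 10.2) / 6 = 4.5500%
Mean R_m = (10.2 + 4.7 + 6.8 + 2.6 − 0.9 + 11.9) / 6 = 5.8833%
Σ(R_i − R̄_i)(R_m − R̄_m) = 126.9950  ⇒  Cov = 126.9950 / 5 = 25.3990
Σ(R_m − R̄_m)² = 113.8683  ⇒  Var(R_m) = 113.8683 / 5 = 22.7737
β = Cov / Var(R_m) = 25.3990 / 22.7737 = 1.1153
E(R) = R_f + β × MRP = 4.57% + 1.1153 × 6.84% = 12.20%

12.20%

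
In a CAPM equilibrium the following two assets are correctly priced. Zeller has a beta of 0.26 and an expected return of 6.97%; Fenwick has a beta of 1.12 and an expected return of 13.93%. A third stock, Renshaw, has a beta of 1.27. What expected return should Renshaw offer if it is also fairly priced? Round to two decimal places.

MRP (SML slope) = (13.93% − 6.97%) / (1.12 − 0.26) = 6.96% / 0.86 = 8.0930%
R_f (intercept) = 6.97% − 0.26 × 8.0930% = 4.8658%
E(R_Renshaw) = R_f + β × MRP = 4.8658% + 1.27 × 8.0930% = 15.14%

15.14%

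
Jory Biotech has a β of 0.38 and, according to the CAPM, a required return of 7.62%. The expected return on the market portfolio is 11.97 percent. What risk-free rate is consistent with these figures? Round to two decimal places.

4.95%

E(R) = R_f + β(E(R_m) − R_f) = R_f(1 − β) + β·E(R_m)
7.62% = R_f × (1 − 0.38) + 0.38 × 11.97%
7.62% = R_f × 0.62 + 4.5486%
R_f = (7.62% − 4.5486%) / 0.62 = 4.95%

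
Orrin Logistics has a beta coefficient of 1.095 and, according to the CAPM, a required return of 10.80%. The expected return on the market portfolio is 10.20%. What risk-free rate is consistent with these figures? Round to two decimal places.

3.88%

E(R) = R_f + β(E(R_m) − R_f) = R_f(1 − β) + β·E(R_m)
10.80% = R_f × (1 − 1.095) + 1.095 × 10.20%
10.80% = R_f × -0.095 + 11.16900%
R_f = (10.80% − 11.16900%) / -0.095 = 3.88%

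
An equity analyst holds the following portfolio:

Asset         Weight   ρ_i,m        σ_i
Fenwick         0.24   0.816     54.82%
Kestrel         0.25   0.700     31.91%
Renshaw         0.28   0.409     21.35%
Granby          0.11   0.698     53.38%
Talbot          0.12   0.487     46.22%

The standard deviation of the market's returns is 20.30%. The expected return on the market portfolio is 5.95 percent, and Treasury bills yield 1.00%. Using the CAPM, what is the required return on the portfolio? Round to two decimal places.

7.23%

β_Fenwick = 0.816 × 54.82% / 20.30% = 2.2036
β_Kestrel = 0.700 × 31.91% / 20.30% = 1.1003
β_Renshaw = 0.409 × 21.35% / 20.30% = 0.4302
β_Granby = 0.698 × 53.38% / 20.30% = 1.8354
β_Talbot = 0.487 × 46.22% / 20.30% = 1.1088
β_P = Σ w_i β_i = 0.24×2.2036 + 0.25×1.1003 + 0.28×0.4302 + 0.11×1.8354 + 0.12×1.1088 = 1.2593
MRP = 5.95% − 1.00% = 4.95%
E(R_P) = R_f + β_P × MRP = 1.00% + 1.2593 × 4.95% = 7.23%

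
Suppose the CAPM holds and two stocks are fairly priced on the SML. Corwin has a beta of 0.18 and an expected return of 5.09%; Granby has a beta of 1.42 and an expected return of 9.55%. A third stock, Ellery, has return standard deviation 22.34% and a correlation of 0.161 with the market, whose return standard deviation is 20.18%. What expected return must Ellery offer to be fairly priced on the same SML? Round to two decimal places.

5.08%

MRP = (9.55% − 5.09%) / (1.42 − 0.18) = 3.5968%
R_f = 5.09% − 0.18 × 3.5968% = 4.4426%
β_Ellery = ρ·σ_i/σ_m = 0.161 × 22.34 / 20.18 = 0.1782
E(R_Ellery) = R_f + β × MRP = 4.4426% + 0.1782 × 3.5968% = 5.08%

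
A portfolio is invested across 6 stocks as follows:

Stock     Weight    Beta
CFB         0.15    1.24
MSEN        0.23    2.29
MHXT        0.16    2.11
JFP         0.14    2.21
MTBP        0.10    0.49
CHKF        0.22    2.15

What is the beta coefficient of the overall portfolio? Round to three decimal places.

1.882

β_P = Σ w_i β_i = 0.15×1.24 + 0.23×2.29 + 0.16×2.11 + 0.14×2.21 + 0.10×0.49 + 0.22×2.15 = 1.8817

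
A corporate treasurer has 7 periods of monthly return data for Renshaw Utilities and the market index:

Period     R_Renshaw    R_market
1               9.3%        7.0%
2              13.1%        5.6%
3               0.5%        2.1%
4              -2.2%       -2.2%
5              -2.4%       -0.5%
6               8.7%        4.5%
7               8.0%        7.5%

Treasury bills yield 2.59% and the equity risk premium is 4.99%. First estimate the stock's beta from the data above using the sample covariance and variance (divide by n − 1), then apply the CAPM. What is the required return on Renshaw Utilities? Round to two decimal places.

9.99%

Mean R_i = (9.3 + 13.1 + 0.5 − 2.2 − 2.4 + 8.7 + 8.0) / 7 = 5.0000%
Mean R_m = (7.0 + 5.6 + 2.1 − 2.2 − 0.5 + 4.5 + 7.5) / 7 = 3.4286%
Σ(R_i − R̄_i)(R_m − R̄_m) = 124.7000  ⇒  Cov = 124.7000 / 6 = 20.7833
Σ(R_m − R̄_m)² = 84.0743  ⇒  Var(R_m) = 84.0743 / 6 = 14.0124
β = Cov / Var(R_m) = 20.7833 / 14.0124 = 1.4832
E(R) = R_f + β × MRP = 2.59% + 1.4832 × 4.99% = 9.99%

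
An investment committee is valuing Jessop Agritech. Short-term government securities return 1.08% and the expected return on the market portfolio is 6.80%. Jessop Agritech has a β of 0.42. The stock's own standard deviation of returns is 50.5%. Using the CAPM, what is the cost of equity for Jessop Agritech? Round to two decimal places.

Market risk premium = E(R_m) − R_f = 6.80% − 1.08% = 5.72%
E(R) = R_f + β × MRP = 1.08% + 0.42 × 5.72% = 3.48%

3.48%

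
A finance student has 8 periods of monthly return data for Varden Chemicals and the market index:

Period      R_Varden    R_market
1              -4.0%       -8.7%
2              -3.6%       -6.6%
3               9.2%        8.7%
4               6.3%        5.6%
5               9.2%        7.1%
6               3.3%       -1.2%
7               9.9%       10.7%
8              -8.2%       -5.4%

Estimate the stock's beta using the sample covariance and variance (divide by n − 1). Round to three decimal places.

0.874

Mean R_i = (-4.0 − 3.6 + 9.2 + 6.3 + 9.2 + 3.3 + 9.9 − 8.2) / 8 = 2.7625%
Mean R_m = (-8.7 − 6.6 + 8.7 + 5.6 + 7.1 − 1.2 + 10.7 − 5.4) / 8 = 1.2750%
Σ(R_i − R̄_i)(R_m − R̄_m) = 357.2725  ⇒  Cov = 357.2725 / 7 = 51.0389
Σ(R_m − R̄_m)² = 408.7950  ⇒  Var(R_m) = 408.7950 / 7 = 58.3993
β = Cov / Var(R_m) = 51.0389 / 58.3993 = 0.8740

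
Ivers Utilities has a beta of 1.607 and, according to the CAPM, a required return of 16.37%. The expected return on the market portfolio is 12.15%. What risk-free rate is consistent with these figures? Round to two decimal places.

E(R) = R_f + β(E(R_m) − R_f) = R_f(1 − β) + β·E(R_m)
16.37% = R_f × (1 − 1.607) + 1.607 × 12.15%
16.37% = R_f × -0.607 + 19.52505%
R_f = (16.37% − 19.52505%) / -0.607 = 5.20%

5.20%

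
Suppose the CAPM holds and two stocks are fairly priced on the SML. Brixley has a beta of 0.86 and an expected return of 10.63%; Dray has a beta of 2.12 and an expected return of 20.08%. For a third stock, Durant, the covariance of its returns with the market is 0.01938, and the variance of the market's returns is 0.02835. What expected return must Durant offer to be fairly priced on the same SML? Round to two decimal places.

MRP = (20.08% − 10.63%) / (2.12 − 0.86) = 7.5000%
R_f = 10.63% − 0.86 × 7.5000% = 4.1800%
β_Durant = Cov / Var(R_m) = 0.01938 / 0.02835 = 0.6836
E(R_Durant) = R_f + β × MRP = 4.1800% + 0.6836 × 7.5000% = 9.31%

9.31%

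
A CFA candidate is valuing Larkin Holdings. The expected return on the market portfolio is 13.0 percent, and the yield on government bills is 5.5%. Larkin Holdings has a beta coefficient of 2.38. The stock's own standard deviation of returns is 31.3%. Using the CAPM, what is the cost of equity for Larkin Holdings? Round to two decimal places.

Market risk premium = E(R_m) − R_f = 13.0% − 5.5% = 7.50%
E(R) = R_f + β × MRP = 5.5% + 2.38 × 7.5% = 23.35%

23.35%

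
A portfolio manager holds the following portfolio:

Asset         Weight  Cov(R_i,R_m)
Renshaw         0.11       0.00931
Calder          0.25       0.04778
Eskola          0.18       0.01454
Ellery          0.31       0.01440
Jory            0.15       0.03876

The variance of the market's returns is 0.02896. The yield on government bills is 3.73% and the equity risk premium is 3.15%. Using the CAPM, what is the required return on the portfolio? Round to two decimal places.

6.54%

β_Renshaw = 0.00931 / 0.02896 = 0.3215
β_Calder = 0.04778 / 0.02896 = 1.6499
β_Eskola = 0.01454 / 0.02896 = 0.5021
β_Ellery = 0.01440 / 0.02896 = 0.4972
β_Jory = 0.03876 / 0.02896 = 1.3384
β_P = Σ w_i β_i = 0.11×0.3215 + 0.25×1.6499 + 0.18×0.5021 + 0.31×0.4972 + 0.15×1.3384 = 0.8931
E(R_P) = R_f + β_P × MRP = 3.73% + 0.8931 × 3.15% = 6.54%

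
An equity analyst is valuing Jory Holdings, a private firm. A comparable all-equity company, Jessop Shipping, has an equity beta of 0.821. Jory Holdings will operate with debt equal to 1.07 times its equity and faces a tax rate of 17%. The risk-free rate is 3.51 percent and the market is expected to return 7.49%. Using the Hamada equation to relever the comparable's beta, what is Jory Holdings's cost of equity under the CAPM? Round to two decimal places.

9.68%

β_L = β_U × [1 + (1 − t)(D/E)] = 0.821 × [1 + (1 − 0.17) × 1.07]
    = 0.821 × [1 + 0.83 × 1.07] = 0.821 × 1.8881 = 1.5501
MRP = 7.49% − 3.51% = 3.98%
E(R) = R_f + β_L × MRP = 3.51% + 1.5501 × 3.98% = 9.68%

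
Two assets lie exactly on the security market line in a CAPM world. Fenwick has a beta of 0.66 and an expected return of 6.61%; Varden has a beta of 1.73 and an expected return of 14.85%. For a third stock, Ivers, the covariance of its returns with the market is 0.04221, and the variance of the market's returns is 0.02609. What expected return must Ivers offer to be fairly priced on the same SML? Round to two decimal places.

MRP = (14.85% − 6.61%) / (1.73 − 0.66) = 7.7009%
R_f = 6.61% − 0.66 × 7.7009% = 1.5274%
β_Ivers = Cov / Var(R_m) = 0.04221 / 0.02609 = 1.6179
E(R_Ivers) = R_f + β × MRP = 1.5274% + 1.6179 × 7.7009% = 13.99%

13.99%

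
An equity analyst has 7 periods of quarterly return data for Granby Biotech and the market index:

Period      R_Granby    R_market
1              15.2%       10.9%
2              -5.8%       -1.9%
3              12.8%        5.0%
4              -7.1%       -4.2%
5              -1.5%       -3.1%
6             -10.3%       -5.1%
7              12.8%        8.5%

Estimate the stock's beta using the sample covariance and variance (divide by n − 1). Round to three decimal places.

1.600

Mean R_i = (15.2 − 5.8 + 12.8 − 7.1 − 1.5 − 10.3 + 12.8) / 7 = 2.3000%
Mean R_m = (10.9 − 1.9 + 5.0 − 4.2 − 3.1 − 5.1 + 8.5) / 7 = 1.4429%
Σ(R_i − R̄_i)(R_m − R̄_m) = 413.2700  ⇒  Cov = 413.2700 / 6 = 68.8783
Σ(R_m − R̄_m)² = 258.3571  ⇒  Var(R_m) = 258.3571 / 6 = 43.0595
β = Cov / Var(R_m) = 68.8783 / 43.0595 = 1.5996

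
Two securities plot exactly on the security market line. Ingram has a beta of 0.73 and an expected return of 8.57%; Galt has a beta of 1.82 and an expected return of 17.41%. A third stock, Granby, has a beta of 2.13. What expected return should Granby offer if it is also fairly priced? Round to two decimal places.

19.92%

MRP (SML slope) = (17.41% − 8.57%) / (1.82 − 0.73) = 8.84% / 1.09 = 8.1101%
R_f (intercept) = 8.57% − 0.73 × 8.1101% = 2.6496%
E(R_Granby) = R_f + β × MRP = 2.6496% + 2.13 × 8.1101% = 19.92%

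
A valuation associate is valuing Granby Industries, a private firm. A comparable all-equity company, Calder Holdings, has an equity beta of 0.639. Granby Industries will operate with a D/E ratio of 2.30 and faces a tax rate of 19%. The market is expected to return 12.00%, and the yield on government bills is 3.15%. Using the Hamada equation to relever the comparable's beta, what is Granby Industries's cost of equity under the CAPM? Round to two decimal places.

19.34%

β_L = β_U × [1 + (1 − t)(D/E)] = 0.639 × [1 + (1 − 0.19) × 2.30]
    = 0.639 × [1 + 0.81 × 2.30] = 0.639 × 2.8630 = 1.8295
MRP = 12.00% − 3.15% = 8.85%
E(R) = R_f + β_L × MRP = 3.15% + 1.8295 × 8.85% = 19.34%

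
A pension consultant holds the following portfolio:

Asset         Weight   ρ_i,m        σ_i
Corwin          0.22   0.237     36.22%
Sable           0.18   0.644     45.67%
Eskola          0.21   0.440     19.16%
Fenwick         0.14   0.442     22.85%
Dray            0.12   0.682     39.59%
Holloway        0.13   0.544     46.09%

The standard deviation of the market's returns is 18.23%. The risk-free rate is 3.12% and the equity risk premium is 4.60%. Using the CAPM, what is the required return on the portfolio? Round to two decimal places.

β_Corwin = 0.237 × 36.22% / 18.23% = 0.4709
β_Sable = 0.644 × 45.67% / 18.23% = 1.6134
β_Eskola = 0.440 × 19.16% / 18.23% = 0.4624
β_Fenwick = 0.442 × 22.85% / 18.23% = 0.5540
β_Dray = 0.682 × 39.59% / 18.23% = 1.4811
β_Holloway = 0.544 × 46.09% / 18.23% = 1.3754
β_P = Σ w_i β_i = 0.22×0.4709 + 0.18×1.6134 + 0.21×0.4624 + 0.14×0.5540 + 0.12×1.4811 + 0.13×1.3754 = 0.9252
E(R_P) = R_f + β_P × MRP = 3.12% + 0.9252 × 4.60% = 7.38%

7.38%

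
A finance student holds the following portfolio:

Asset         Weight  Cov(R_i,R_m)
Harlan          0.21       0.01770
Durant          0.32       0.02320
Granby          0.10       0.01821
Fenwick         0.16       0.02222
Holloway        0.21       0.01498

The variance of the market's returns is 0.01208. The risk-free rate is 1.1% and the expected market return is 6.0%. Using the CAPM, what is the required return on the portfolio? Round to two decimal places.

9.08%

β_Harlan = 0.01770 / 0.01208 = 1.4652
β_Durant = 0.02320 / 0.01208 = 1.9205
β_Granby = 0.01821 / 0.01208 = 1.5075
β_Fenwick = 0.02222 / 0.01208 = 1.8394
β_Holloway = 0.01498 / 0.01208 = 1.2401
β_P = Σ w_i β_i = 0.21×1.4652 + 0.32×1.9205 + 0.10×1.5075 + 0.16×1.8394 + 0.21×1.2401 = 1.6277
MRP = 6.0% − 1.1% = 4.90%
E(R_P) = R_f + β_P × MRP = 1.1% + 1.6277 × 4.9% = 9.08%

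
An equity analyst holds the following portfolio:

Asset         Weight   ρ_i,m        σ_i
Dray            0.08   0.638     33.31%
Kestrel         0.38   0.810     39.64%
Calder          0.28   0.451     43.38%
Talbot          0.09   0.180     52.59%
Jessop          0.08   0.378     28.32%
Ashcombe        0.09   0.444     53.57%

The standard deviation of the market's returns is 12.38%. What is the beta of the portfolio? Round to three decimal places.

β_Dray = 0.638 × 33.31% / 12.38% = 1.7166
β_Kestrel = 0.810 × 39.64% / 12.38% = 2.5936
β_Calder = 0.451 × 43.38% / 12.38% = 1.5803
β_Talbot = 0.180 × 52.59% / 12.38% = 0.7646
β_Jessop = 0.378 × 28.32% / 12.38% = 0.8647
β_Ashcombe = 0.444 × 53.57% / 12.38% = 1.9213
β_P = Σ w_i β_i = 0.08×1.7166 + 0.38×2.5936 + 0.28×1.5803 + 0.09×0.7646 + 0.08×0.8647 + 0.09×1.9213 = 1.8763

1.876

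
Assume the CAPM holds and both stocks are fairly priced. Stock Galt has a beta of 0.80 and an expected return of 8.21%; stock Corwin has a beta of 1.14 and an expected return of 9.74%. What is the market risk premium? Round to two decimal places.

4.50%

Both satisfy E(R) = R_f + β·MRP, so the slope of the SML is
MRP = (9.74% − 8.21%) / (1.14 − 0.80) = 1.53% / 0.34 = 4.5000%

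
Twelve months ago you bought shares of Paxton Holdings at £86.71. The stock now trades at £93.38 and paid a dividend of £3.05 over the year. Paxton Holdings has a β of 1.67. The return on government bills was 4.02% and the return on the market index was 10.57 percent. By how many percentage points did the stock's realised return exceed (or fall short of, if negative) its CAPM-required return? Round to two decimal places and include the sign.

-3.75%

Realised HPR = (P1 + D1 − P0) / P0 = (93.38 + 3.05 − 86.71) / 86.71 = 9.72 / 86.71 = 11.2098%
MRP = 10.57% − 4.02% = 6.55%
CAPM required = R_f + β·MRP = 4.02% + 1.67 × 6.55% = 14.9585%
α = realised − required = 11.2098% − 14.9585% = -3.75%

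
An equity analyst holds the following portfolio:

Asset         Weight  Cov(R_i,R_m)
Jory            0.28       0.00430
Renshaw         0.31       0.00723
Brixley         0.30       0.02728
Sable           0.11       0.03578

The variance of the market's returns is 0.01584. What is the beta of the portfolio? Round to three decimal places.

0.983

β_Jory = 0.00430 / 0.01584 = 0.2715
β_Renshaw = 0.00723 / 0.01584 = 0.4564
β_Brixley = 0.02728 / 0.01584 = 1.7222
β_Sable = 0.03578 / 0.01584 = 2.2588
β_P = Σ w_i β_i = 0.28×0.2715 + 0.31×0.4564 + 0.30×1.7222 + 0.11×2.2588 = 0.9826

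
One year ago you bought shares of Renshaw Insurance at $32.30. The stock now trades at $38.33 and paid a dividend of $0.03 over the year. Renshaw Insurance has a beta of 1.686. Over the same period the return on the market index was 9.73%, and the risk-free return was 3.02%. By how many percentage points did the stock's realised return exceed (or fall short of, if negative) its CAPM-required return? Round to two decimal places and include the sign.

Realised HPR = (P1 + D1 − P0) / P0 = (38.33 + 0.03 − 32.30) / 32.30 = 6.06 / 32.30 = 18.7616%
MRP = 9.73% − 3.02% = 6.71%
CAPM required = R_f + β·MRP = 3.02% + 1.686 × 6.71% = 14.33306%
α = realised − required = 18.7616% − 14.33306% = +4.43%

+4.43%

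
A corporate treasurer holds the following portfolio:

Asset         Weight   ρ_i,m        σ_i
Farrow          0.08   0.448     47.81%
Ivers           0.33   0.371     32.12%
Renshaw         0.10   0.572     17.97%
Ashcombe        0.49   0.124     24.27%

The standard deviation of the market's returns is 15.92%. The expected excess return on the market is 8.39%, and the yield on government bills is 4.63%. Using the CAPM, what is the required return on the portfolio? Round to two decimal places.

8.92%

β_Farrow = 0.448 × 47.81% / 15.92% = 1.3454
β_Ivers = 0.371 × 32.12% / 15.92% = 0.7485
β_Renshaw = 0.572 × 17.97% / 15.92% = 0.6457
β_Ashcombe = 0.124 × 24.27% / 15.92% = 0.1890
β_P = Σ w_i β_i = 0.08×1.3454 + 0.33×0.7485 + 0.10×0.6457 + 0.49×0.1890 = 0.5118
E(R_P) = R_f + β_P × MRP = 4.63% + 0.5118 × 8.39% = 8.92%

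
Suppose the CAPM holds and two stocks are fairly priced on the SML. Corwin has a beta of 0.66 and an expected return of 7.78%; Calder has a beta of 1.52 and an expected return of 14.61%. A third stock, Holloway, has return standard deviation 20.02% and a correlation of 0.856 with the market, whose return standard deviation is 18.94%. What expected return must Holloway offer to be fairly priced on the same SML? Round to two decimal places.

9.72%

MRP = (14.61% − 7.78%) / (1.52 − 0.66) = 7.9419%
R_f = 7.78% − 0.66 × 7.9419% = 2.5383%
β_Holloway = ρ·σ_i/σ_m = 0.856 × 20.02 / 18.94 = 0.9048
E(R_Holloway) = R_f + β × MRP = 2.5383% + 0.9048 × 7.9419% = 9.72%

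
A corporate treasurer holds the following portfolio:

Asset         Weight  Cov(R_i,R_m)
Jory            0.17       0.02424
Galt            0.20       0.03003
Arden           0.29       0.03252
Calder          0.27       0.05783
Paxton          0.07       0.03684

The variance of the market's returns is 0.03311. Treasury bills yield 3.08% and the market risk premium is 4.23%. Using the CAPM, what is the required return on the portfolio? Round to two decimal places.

7.90%

β_Jory = 0.02424 / 0.03311 = 0.7321
β_Galt = 0.03003 / 0.03311 = 0.9070
β_Arden = 0.03252 / 0.03311 = 0.9822
β_Calder = 0.05783 / 0.03311 = 1.7466
β_Paxton = 0.03684 / 0.03311 = 1.1127
β_P = Σ w_i β_i = 0.17×0.7321 + 0.20×0.9070 + 0.29×0.9822 + 0.27×1.7466 + 0.07×1.1127 = 1.1402
E(R_P) = R_f + β_P × MRP = 3.08% + 1.1402 × 4.23% = 7.90%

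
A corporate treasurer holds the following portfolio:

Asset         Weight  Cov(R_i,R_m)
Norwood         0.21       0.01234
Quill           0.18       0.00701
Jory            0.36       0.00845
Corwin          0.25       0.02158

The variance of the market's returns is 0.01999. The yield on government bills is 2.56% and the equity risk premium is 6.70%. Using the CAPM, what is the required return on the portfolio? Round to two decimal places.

6.68%

β_Norwood = 0.01234 / 0.01999 = 0.6173
β_Quill = 0.00701 / 0.01999 = 0.3507
β_Jory = 0.00845 / 0.01999 = 0.4227
β_Corwin = 0.02158 / 0.01999 = 1.0795
β_P = Σ w_i β_i = 0.21×0.6173 + 0.18×0.3507 + 0.36×0.4227 + 0.25×1.0795 = 0.6148
E(R_P) = R_f + β_P × MRP = 2.56% + 0.6148 × 6.70% = 6.68%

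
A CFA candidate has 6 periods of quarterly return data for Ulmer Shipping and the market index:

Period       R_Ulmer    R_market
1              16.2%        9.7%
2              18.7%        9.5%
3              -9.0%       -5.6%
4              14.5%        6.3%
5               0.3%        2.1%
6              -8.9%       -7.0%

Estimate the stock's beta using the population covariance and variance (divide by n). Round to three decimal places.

Mean R_i = (16.2 + 18.7 − 9.0 + 14.5 + 0.3 − 8.9) / 6 = 5.3000%
Mean R_m = (9.7 + 9.5 − 5.6 + 6.3 + 2.1 − 7.0) / 6 = 2.5000%
Σ(R_i − R̄_i)(R_m − R̄_m) = 459.9700  ⇒  Cov = 459.9700 / 6 = 76.6617
Σ(R_m − R̄_m)² = 271.3000  ⇒  Var(R_m) = 271.3000 / 6 = 45.2167
β = Cov / Var(R_m) = 76.6617 / 45.2167 = 1.6954

1.695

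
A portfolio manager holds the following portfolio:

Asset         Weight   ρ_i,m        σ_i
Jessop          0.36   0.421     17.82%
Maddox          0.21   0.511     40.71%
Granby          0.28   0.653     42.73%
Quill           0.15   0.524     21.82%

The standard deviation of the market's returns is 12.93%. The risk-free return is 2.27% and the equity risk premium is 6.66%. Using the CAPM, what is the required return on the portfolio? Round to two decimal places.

β_Jessop = 0.421 × 17.82% / 12.93% = 0.5802
β_Maddox = 0.511 × 40.71% / 12.93% = 1.6089
β_Granby = 0.653 × 42.73% / 12.93% = 2.1580
β_Quill = 0.524 × 21.82% / 12.93% = 0.8843
β_P = Σ w_i β_i = 0.36×0.5802 + 0.21×1.6089 + 0.28×2.1580 + 0.15×0.8843 = 1.2836
E(R_P) = R_f + β_P × MRP = 2.27% + 1.2836 × 6.66% = 10.82%

10.82%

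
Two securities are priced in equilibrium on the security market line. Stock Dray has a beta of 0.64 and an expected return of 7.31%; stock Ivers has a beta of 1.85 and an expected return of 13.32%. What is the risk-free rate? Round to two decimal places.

Both satisfy E(R) = R_f + β·MRP, so the slope of the SML is
MRP = (13.32% − 7.31%) / (1.85 − 0.64) = 6.01% / 1.21 = 4.9669%
R_f = E(R_Dray) − β_Dray·MRP = 7.31% − 0.64 × 4.9669% = 4.1312%

4.13%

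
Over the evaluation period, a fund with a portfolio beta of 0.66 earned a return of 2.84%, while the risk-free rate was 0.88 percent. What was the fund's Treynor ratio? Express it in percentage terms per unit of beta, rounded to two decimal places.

Treynor = (R_P − R_f) / β_P = (2.84% − 0.88%) / 0.6600 = 1.96% / 0.6600 = 2.97%

2.97%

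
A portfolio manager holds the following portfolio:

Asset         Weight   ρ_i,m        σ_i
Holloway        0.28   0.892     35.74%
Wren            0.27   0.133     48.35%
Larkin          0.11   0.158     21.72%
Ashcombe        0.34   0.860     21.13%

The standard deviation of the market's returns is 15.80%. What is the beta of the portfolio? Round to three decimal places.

β_Holloway = 0.892 × 35.74% / 15.80% = 2.0177
β_Wren = 0.133 × 48.35% / 15.80% = 0.4070
β_Larkin = 0.158 × 21.72% / 15.80% = 0.2172
β_Ashcombe = 0.860 × 21.13% / 15.80% = 1.1501
β_P = Σ w_i β_i = 0.28×2.0177 + 0.27×0.4070 + 0.11×0.2172 + 0.34×1.1501 = 1.0898

1.090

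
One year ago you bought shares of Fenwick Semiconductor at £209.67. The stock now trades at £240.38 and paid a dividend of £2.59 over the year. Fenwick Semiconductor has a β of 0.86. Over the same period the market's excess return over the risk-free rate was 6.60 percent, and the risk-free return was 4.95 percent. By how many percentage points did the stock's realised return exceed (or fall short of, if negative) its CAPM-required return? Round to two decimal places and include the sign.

Realised HPR = (P1 + D1 − P0) / P0 = (240.38 + 2.59 − 209.67) / 209.67 = 33.30 / 209.67 = 15.8821%
CAPM required = R_f + β·MRP = 4.95% + 0.86 × 6.60% = 10.6260%
α = realised − required = 15.8821% − 10.6260% = +5.26%

+5.26%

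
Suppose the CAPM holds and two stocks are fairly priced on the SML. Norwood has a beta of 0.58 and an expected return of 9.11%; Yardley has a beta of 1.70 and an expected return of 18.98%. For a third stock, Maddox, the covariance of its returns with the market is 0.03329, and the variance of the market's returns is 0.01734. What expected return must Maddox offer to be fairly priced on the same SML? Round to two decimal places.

MRP = (18.98% − 9.11%) / (1.70 − 0.58) = 8.8125%
R_f = 9.11% − 0.58 × 8.8125% = 3.9988%
β_Maddox = Cov / Var(R_m) = 0.03329 / 0.01734 = 1.9198
E(R_Maddox) = R_f + β × MRP = 3.9988% + 1.9198 × 8.8125% = 20.92%

20.92%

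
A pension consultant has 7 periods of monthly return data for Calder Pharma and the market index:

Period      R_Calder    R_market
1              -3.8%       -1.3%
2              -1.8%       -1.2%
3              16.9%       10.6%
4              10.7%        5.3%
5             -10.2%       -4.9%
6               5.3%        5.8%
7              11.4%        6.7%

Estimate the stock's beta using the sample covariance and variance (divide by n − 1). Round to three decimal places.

Mean R_i = (-3.8 − 1.8 + 16.9 + 10.7 − 10.2 + 5.3 + 11.4) / 7 = 4.0714%
Mean R_m = (-1.3 − 1.2 + 10.6 + 5.3 − 4.9 + 5.8 + 6.7) / 7 = 3.0000%
Σ(R_i − R̄_i)(R_m − R̄_m) = 314.5500  ⇒  Cov = 314.5500 / 6 = 52.4250
Σ(R_m − R̄_m)² = 183.1200  ⇒  Var(R_m) = 183.1200 / 6 = 30.5200
β = Cov / Var(R_m) = 52.4250 / 30.5200 = 1.7177

1.718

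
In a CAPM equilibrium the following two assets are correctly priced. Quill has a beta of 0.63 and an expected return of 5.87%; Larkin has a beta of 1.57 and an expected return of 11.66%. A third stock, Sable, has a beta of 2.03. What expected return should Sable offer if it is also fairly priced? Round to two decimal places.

MRP (SML slope) = (11.66% − 5.87%) / (1.57 − 0.63) = 5.79% / 0.94 = 6.1596%
R_f (intercept) = 5.87% − 0.63 × 6.1596% = 1.9895%
E(R_Sable) = R_f + β × MRP = 1.9895% + 2.03 × 6.1596% = 14.49%

14.49%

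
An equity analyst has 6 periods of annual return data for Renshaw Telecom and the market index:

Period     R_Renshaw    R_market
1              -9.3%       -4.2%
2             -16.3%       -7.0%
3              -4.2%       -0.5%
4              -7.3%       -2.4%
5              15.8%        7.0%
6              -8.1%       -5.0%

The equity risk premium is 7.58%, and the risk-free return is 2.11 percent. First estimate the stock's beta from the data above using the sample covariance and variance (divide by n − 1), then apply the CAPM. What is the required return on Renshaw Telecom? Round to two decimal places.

18.52%

Mean R_i = (-9.3 − 16.3 − 4.2 − 7.3 + 15.8 − 8.1) / 6 = -4.9000%
Mean R_m = (-4.2 − 7.0 − 0.5 − 2.4 + 7.0 − 5.0) / 6 = -2.0167%
Σ(R_i − R̄_i)(R_m − R̄_m) = 264.5900  ⇒  Cov = 264.5900 / 5 = 52.9180
Σ(R_m − R̄_m)² = 122.2483  ⇒  Var(R_m) = 122.2483 / 5 = 24.4497
β = Cov / Var(R_m) = 52.9180 / 24.4497 = 2.1644
E(R) = R_f + β × MRP = 2.11% + 2.1644 × 7.58% = 18.52%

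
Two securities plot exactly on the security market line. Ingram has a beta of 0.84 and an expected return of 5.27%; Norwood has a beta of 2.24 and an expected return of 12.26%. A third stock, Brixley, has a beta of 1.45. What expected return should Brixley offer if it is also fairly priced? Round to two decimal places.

MRP (SML slope) = (12.26% − 5.27%) / (2.24 − 0.84) = 6.99% / 1.40 = 4.9929%
R_f (intercept) = 5.27% − 0.84 × 4.9929% = 1.0760%
E(R_Brixley) = R_f + β × MRP = 1.0760% + 1.45 × 4.9929% = 8.32%

8.32%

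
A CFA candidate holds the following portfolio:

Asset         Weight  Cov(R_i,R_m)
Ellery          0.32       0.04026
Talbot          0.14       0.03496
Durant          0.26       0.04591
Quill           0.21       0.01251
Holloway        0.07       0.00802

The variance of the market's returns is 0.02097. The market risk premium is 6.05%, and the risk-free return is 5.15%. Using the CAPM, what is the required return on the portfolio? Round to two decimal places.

14.64%

β_Ellery = 0.04026 / 0.02097 = 1.9199
β_Talbot = 0.03496 / 0.02097 = 1.6671
β_Durant = 0.04591 / 0.02097 = 2.1893
β_Quill = 0.01251 / 0.02097 = 0.5966
β_Holloway = 0.00802 / 0.02097 = 0.3825
β_P = Σ w_i β_i = 0.32×1.9199 + 0.14×1.6671 + 0.26×2.1893 + 0.21×0.5966 + 0.07×0.3825 = 1.5690
E(R_P) = R_f + β_P × MRP = 5.15% + 1.5690 × 6.05% = 14.64%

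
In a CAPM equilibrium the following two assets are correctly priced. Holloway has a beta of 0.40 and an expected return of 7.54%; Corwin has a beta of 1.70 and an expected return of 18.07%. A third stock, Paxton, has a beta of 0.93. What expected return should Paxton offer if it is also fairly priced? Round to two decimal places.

11.83%

MRP (SML slope) = (18.07% − 7.54%) / (1.70 − 0.40) = 10.53% / 1.30 = 8.1000%
R_f (intercept) = 7.54% − 0.40 × 8.1000% = 4.3000%
E(R_Paxton) = R_f + β × MRP = 4.3000% + 0.93 × 8.1000% = 11.83%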